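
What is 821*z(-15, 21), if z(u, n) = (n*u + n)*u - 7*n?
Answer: 3499923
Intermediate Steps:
z(u, n) = -7*n + u*(n + n*u) (z(u, n) = (n + n*u)*u - 7*n = u*(n + n*u) - 7*n = -7*n + u*(n + n*u))
821*z(-15, 21) = 821*(21*(-7 - 15 + (-15)²)) = 821*(21*(-7 - 15 + 225)) = 821*(21*203) = 821*4263 = 3499923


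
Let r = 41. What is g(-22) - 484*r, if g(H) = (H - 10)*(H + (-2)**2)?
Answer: -19268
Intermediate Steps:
g(H) = (-10 + H)*(4 + H) (g(H) = (-10 + H)*(H + 4) = (-10 + H)*(4 + H))
g(-22) - 484*r = (-40 + (-22)**2 - 6*(-22)) - 484*41 = (-40 + 484 + 132) - 19844 = 576 - 19844 = -19268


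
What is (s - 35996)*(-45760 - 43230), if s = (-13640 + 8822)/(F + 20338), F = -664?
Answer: 10503639826130/3279 ≈ 3.2033e+9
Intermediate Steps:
s = -803/3279 (s = (-13640 + 8822)/(-664 + 20338) = -4818/19674 = -4818*1/19674 = -803/3279 ≈ -0.24489)
(s - 35996)*(-45760 - 43230) = (-803/3279 - 35996)*(-45760 - 43230) = -118031687/3279*(-88990) = 10503639826130/3279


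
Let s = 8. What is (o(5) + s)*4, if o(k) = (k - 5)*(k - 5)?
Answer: 32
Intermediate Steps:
o(k) = (-5 + k)² (o(k) = (-5 + k)*(-5 + k) = (-5 + k)²)
(o(5) + s)*4 = ((-5 + 5)² + 8)*4 = (0² + 8)*4 = (0 + 8)*4 = 8*4 = 32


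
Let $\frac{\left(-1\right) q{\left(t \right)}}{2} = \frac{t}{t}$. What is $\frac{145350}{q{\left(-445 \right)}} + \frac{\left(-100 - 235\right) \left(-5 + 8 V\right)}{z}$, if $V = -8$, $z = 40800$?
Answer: $- \frac{197674459}{2720} \approx -72674.0$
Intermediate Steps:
$q{\left(t \right)} = -2$ ($q{\left(t \right)} = - 2 \frac{t}{t} = \left(-2\right) 1 = -2$)
$\frac{145350}{q{\left(-445 \right)}} + \frac{\left(-100 - 235\right) \left(-5 + 8 V\right)}{z} = \frac{145350}{-2} + \frac{\left(-100 - 235\right) \left(-5 + 8 \left(-8\right)\right)}{40800} = 145350 \left(- \frac{1}{2}\right) + - 335 \left(-5 - 64\right) \frac{1}{40800} = -72675 + \left(-335\right) \left(-69\right) \frac{1}{40800} = -72675 + 23115 \cdot \frac{1}{40800} = -72675 + \frac{1541}{2720} = - \frac{197674459}{2720}$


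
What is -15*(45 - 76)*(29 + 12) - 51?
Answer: 19014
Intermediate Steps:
-15*(45 - 76)*(29 + 12) - 51 = -(-465)*41 - 51 = -15*(-1271) - 51 = 19065 - 51 = 19014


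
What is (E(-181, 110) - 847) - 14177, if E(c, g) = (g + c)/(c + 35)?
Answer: -2193433/146 ≈ -15024.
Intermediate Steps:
E(c, g) = (c + g)/(35 + c)
(E(-181, 110) - 847) - 14177 = ((-181 + 110)/(35 - 181) - 847) - 14177 = (-71/(-146) - 847) - 14177 = (-1/146*(-71) - 847) - 14177 = (71/146 - 847) - 14177 = -123591/146 - 14177 = -2193433/146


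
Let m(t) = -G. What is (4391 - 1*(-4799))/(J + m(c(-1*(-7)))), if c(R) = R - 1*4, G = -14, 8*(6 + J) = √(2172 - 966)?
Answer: 470528/289 - 22056*√134/289 ≈ 744.68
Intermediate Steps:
J = -6 + 3*√134/8 (J = -6 + √(2172 - 966)/8 = -6 + √1206/8 = -6 + (3*√134)/8 = -6 + 3*√134/8 ≈ -1.6591)
c(R) = -4 + R (c(R) = R - 4 = -4 + R)
m(t) = 14 (m(t) = -1*(-14) = 14)
(4391 - 1*(-4799))/(J + m(c(-1*(-7)))) = (4391 - 1*(-4799))/((-6 + 3*√134/8) + 14) = (4391 + 4799)/(8 + 3*√134/8) = 9190/(8 + 3*√134/8)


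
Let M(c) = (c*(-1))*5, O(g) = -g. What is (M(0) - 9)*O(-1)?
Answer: -9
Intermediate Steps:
M(c) = -5*c (M(c) = -c*5 = -5*c)
(M(0) - 9)*O(-1) = (-5*0 - 9)*(-1*(-1)) = (0 - 9)*1 = -9*1 = -9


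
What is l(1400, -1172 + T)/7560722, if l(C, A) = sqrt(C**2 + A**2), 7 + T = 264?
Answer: 5*sqrt(111889)/7560722 ≈ 0.00022121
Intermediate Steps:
T = 257 (T = -7 + 264 = 257)
l(C, A) = sqrt(A**2 + C**2)
l(1400, -1172 + T)/7560722 = sqrt((-1172 + 257)**2 + 1400**2)/7560722 = sqrt((-915)**2 + 1960000)*(1/7560722) = sqrt(837225 + 1960000)*(1/7560722) = sqrt(2797225)*(1/7560722) = (5*sqrt(111889))*(1/7560722) = 5*sqrt(111889)/7560722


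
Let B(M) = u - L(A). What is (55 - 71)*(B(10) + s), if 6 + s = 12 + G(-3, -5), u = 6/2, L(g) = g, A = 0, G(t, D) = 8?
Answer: -272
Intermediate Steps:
u = 3 (u = 6*(½) = 3)
B(M) = 3 (B(M) = 3 - 1*0 = 3 + 0 = 3)
s = 14 (s = -6 + (12 + 8) = -6 + 20 = 14)
(55 - 71)*(B(10) + s) = (55 - 71)*(3 + 14) = -16*17 = -272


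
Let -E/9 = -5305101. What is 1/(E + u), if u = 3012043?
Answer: 1/50757952 ≈ 1.9701e-8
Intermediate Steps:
E = 47745909 (E = -9*(-5305101) = 47745909)
1/(E + u) = 1/(47745909 + 3012043) = 1/50757952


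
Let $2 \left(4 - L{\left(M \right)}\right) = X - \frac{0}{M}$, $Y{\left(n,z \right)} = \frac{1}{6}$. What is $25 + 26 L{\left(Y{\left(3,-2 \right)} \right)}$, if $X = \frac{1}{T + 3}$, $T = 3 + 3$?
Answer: $\frac{1148}{9} \approx 127.56$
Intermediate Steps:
$Y{\left(n,z \right)} = \frac{1}{6}$
$T = 6$
$X = \frac{1}{9}$ ($X = \frac{1}{6 + 3} = \frac{1}{9} \approx 0.11111$)
$L{\left(M \right)} = \frac{71}{18}$ ($L{\left(M \right)} = 4 - \frac{\frac{1}{9} - \frac{0}{M}}{2} = 4 - \frac{\frac{1}{9} - 0}{2} = 4 - \frac{\frac{1}{9} + 0}{2} = 4 - \frac{1}{18} = \frac{71}{18}$)
$25 + 26 L{\left(Y{\left(3,-2 \right)} \right)} = 25 + 26 \cdot \frac{71}{18} = 25 + \frac{923}{9} = \frac{1148}{9}$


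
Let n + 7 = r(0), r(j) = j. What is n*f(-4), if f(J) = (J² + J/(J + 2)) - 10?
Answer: -56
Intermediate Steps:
f(J) = -10 + J² + J/(2 + J) (f(J) = (J² + J/(2 + J)) - 10 = -10 + J² + J/(2 + J))
n = -7 (n = -7 + 0 = -7)
n*f(-4) = -7*(-20 + (-4)³ - 9*(-4) + 2*(-4)²)/(2 - 4) = -7*(-20 - 64 + 36 + 2*16)/(-2) = -(-7)*(-20 - 64 + 36 + 32)/2 = -(-7)*(-16)/2 = -7*8 = -56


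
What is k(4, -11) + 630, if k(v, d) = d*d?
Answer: 751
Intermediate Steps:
k(v, d) = d²
k(4, -11) + 630 = (-11)² + 630 = 121 + 630 = 751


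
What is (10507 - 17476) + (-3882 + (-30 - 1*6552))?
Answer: -17433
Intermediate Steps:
(10507 - 17476) + (-3882 + (-30 - 1*6552)) = -6969 + (-3882 + (-30 - 6552)) = -6969 + (-3882 - 6582) = -6969 - 10464 = -17433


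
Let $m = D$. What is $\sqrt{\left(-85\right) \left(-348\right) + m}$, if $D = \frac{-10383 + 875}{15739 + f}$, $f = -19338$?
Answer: $\frac{2 \sqrt{95794518218}}{3599} \approx 172.0$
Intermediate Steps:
$D = \frac{9508}{3599}$ ($D = \frac{-10383 + 875}{15739 - 19338} = - \frac{9508}{-3599} = \left(-9508\right) \left(- \frac{1}{3599}\right) = \frac{9508}{3599} \approx 2.6418$)
$m = \frac{9508}{3599} \approx 2.6418$
$\sqrt{\left(-85\right) \left(-348\right) + m} = \sqrt{\left(-85\right) \left(-348\right) + \frac{9508}{3599}} = \sqrt{29580 + \frac{9508}{3599}} = \sqrt{\frac{106467928}{3599}} = \frac{2 \sqrt{95794518218}}{3599}$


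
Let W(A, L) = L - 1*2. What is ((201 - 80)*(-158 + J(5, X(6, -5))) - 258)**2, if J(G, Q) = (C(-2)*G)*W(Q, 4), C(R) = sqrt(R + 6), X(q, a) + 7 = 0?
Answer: 287505936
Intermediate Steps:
W(A, L) = -2 + L (W(A, L) = L - 2 = -2 + L)
X(q, a) = -7 (X(q, a) = -7 + 0 = -7)
C(R) = sqrt(6 + R)
J(G, Q) = 4*G (J(G, Q) = (sqrt(6 - 2)*G)*(-2 + 4) = (sqrt(4)*G)*2 = (2*G)*2 = 4*G)
((201 - 80)*(-158 + J(5, X(6, -5))) - 258)**2 = ((201 - 80)*(-158 + 4*5) - 258)**2 = (121*(-158 + 20) - 258)**2 = (121*(-138) - 258)**2 = (-16698 - 258)**2 = (-16956)**2 = 287505936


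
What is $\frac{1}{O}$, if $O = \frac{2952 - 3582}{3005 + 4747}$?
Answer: $- \frac{1292}{105} \approx -12.305$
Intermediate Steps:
$O = - \frac{105}{1292}$ ($O = - \frac{630}{7752} = \left(-630\right) \frac{1}{7752} = - \frac{105}{1292} \approx -0.081269$)
$\frac{1}{O} = \frac{1}{- \frac{105}{1292}} = - \frac{1292}{105}$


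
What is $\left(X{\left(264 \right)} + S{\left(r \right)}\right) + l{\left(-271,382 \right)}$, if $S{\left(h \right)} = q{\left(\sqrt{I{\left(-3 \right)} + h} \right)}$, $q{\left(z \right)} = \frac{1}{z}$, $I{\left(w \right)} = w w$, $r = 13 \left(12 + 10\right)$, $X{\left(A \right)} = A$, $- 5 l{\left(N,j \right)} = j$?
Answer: $\frac{938}{5} + \frac{\sqrt{295}}{295} \approx 187.66$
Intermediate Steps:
$l{\left(N,j \right)} = - \frac{j}{5}$
$r = 286$ ($r = 13 \cdot 22 = 286$)
$I{\left(w \right)} = w^{2}$
$S{\left(h \right)} = \frac{1}{\sqrt{9 + h}}$ ($S{\left(h \right)} = \frac{1}{\sqrt{\left(-3\right)^{2} + h}} = \frac{1}{\sqrt{9 + h}}$)
$\left(X{\left(264 \right)} + S{\left(r \right)}\right) + l{\left(-271,382 \right)} = \left(264 + \frac{1}{\sqrt{9 + 286}}\right) - \frac{382}{5} = \left(264 + \frac{1}{\sqrt{295}}\right) - \frac{382}{5} = \left(264 + \frac{\sqrt{295}}{295}\right) - \frac{382}{5} = \frac{938}{5} + \frac{\sqrt{295}}{295}$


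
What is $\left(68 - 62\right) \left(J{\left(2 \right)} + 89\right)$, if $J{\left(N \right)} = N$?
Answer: $546$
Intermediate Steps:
$\left(68 - 62\right) \left(J{\left(2 \right)} + 89\right) = \left(68 - 62\right) \left(2 + 89\right) = \left(68 - 62\right) 91 = 6 \cdot 91 = 546$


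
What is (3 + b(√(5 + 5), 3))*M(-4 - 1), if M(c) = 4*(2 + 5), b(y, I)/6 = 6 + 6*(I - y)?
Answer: 4116 - 1008*√10 ≈ 928.42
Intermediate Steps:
b(y, I) = 36 - 36*y + 36*I (b(y, I) = 6*(6 + 6*(I - y)) = 6*(6 + (-6*y + 6*I)) = 6*(6 - 6*y + 6*I) = 36 - 36*y + 36*I)
M(c) = 28 (M(c) = 4*7 = 28)
(3 + b(√(5 + 5), 3))*M(-4 - 1) = (3 + (36 - 36*√(5 + 5) + 36*3))*28 = (3 + (36 - 36*√10 + 108))*28 = (3 + (144 - 36*√10))*28 = (147 - 36*√10)*28 = 4116 - 1008*√10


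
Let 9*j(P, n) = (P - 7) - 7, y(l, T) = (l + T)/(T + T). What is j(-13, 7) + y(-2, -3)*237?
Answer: 389/2 ≈ 194.50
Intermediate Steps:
y(l, T) = (T + l)/(2*T) (y(l, T) = (T + l)/((2*T)) = (T + l)*(1/(2*T)) = (T + l)/(2*T))
j(P, n) = -14/9 + P/9 (j(P, n) = ((P - 7) - 7)/9 = ((-7 + P) - 7)/9 = (-14 + P)/9 = -14/9 + P/9)
j(-13, 7) + y(-2, -3)*237 = (-14/9 + (1/9)*(-13)) + ((1/2)*(-3 - 2)/(-3))*237 = (-14/9 - 13/9) + ((1/2)*(-1/3)*(-5))*237 = -3 + (5/6)*237 = -3 + 395/2 = 389/2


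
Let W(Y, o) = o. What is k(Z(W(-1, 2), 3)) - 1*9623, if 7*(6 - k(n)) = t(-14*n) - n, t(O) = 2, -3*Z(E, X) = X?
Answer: -67322/7 ≈ -9617.4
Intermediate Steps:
Z(E, X) = -X/3
k(n) = 40/7 + n/7 (k(n) = 6 - (2 - n)/7 = 6 + (-2/7 + n/7) = 40/7 + n/7)
k(Z(W(-1, 2), 3)) - 1*9623 = (40/7 + (-⅓*3)/7) - 1*9623 = (40/7 + (⅐)*(-1)) - 9623 = (40/7 - ⅐) - 9623 = 39/7 - 9623 = -67322/7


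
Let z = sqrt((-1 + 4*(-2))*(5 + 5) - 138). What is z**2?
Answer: -228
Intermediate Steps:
z = 2*I*sqrt(57) (z = sqrt((-1 - 8)*10 - 138) = sqrt(-9*10 - 138) = sqrt(-90 - 138) = sqrt(-228) = 2*I*sqrt(57) ≈ 15.1*I)
z**2 = (2*I*sqrt(57))**2 = -228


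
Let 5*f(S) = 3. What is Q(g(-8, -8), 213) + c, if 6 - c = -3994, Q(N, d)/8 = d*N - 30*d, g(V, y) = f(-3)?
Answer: -230488/5 ≈ -46098.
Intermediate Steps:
f(S) = ⅗ (f(S) = (⅕)*3 = ⅗)
g(V, y) = ⅗
Q(N, d) = -240*d + 8*N*d (Q(N, d) = 8*(d*N - 30*d) = 8*(N*d - 30*d) = 8*(-30*d + N*d) = -240*d + 8*N*d)
c = 4000 (c = 6 - 1*(-3994) = 6 + 3994 = 4000)
Q(g(-8, -8), 213) + c = 8*213*(-30 + ⅗) + 4000 = 8*213*(-147/5) + 4000 = -250488/5 + 4000 = -230488/5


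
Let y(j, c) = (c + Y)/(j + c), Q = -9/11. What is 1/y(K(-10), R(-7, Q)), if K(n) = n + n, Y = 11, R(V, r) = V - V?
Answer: -20/11 ≈ -1.8182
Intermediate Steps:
Q = -9/11 (Q = -9*1/11 = -9/11 ≈ -0.81818)
R(V, r) = 0
K(n) = 2*n
y(j, c) = (11 + c)/(c + j) (y(j, c) = (c + 11)/(j + c) = (11 + c)/(c + j))
1/y(K(-10), R(-7, Q)) = 1/((11 + 0)/(0 + 2*(-10))) = 1/(11/(0 - 20)) = 1/(11/(-20)) = 1/(-1/20*11) = 1/(-11/20) = -20/11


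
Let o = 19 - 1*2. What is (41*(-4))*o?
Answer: -2788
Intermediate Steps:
o = 17 (o = 19 - 2 = 17)
(41*(-4))*o = (41*(-4))*17 = -164*17 = -2788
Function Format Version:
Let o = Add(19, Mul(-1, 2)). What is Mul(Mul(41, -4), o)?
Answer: -2788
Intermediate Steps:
o = 17 (o = Add(19, -2) = 17)
Mul(Mul(41, -4), o) = Mul(Mul(41, -4), 17) = Mul(-164, 17) = -2788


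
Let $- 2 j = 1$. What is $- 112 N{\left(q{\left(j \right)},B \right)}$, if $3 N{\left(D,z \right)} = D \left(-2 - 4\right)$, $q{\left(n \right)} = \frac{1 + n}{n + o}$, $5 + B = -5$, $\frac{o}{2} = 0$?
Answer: $-224$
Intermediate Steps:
$j = - \frac{1}{2}$ ($j = \left(- \frac{1}{2}\right) 1 = - \frac{1}{2} \approx -0.5$)
$o = 0$ ($o = 2 \cdot 0 = 0$)
$B = -10$ ($B = -5 - 5 = -10$)
$q{\left(n \right)} = \frac{1 + n}{n}$ ($q{\left(n \right)} = \frac{1 + n}{n + 0} = \frac{1 + n}{n}$)
$N{\left(D,z \right)} = - 2 D$ ($N{\left(D,z \right)} = \frac{D \left(-2 - 4\right)}{3} = \frac{D \left(-6\right)}{3} = \frac{\left(-6\right) D}{3} = - 2 D$)
$- 112 N{\left(q{\left(j \right)},B \right)} = - 112 \left(- 2 \frac{1 - \frac{1}{2}}{- \frac{1}{2}}\right) = - 112 \left(- 2 \left(\left(-2\right) \frac{1}{2}\right)\right) = - 112 \left(\left(-2\right) \left(-1\right)\right) = \left(-112\right) 2 = -224$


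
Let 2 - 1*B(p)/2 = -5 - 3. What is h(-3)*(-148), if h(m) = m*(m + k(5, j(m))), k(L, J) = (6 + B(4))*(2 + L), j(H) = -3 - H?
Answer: 79476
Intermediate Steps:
B(p) = 20 (B(p) = 4 - 2*(-5 - 3) = 4 - 2*(-8) = 4 + 16 = 20)
k(L, J) = 52 + 26*L (k(L, J) = (6 + 20)*(2 + L) = 26*(2 + L) = 52 + 26*L)
h(m) = m*(182 + m) (h(m) = m*(m + (52 + 26*5)) = m*(m + (52 + 130)) = m*(m + 182) = m*(182 + m))
h(-3)*(-148) = -3*(182 - 3)*(-148) = -3*179*(-148) = -537*(-148) = 79476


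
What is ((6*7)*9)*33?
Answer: 12474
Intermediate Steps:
((6*7)*9)*33 = (42*9)*33 = 378*33 = 12474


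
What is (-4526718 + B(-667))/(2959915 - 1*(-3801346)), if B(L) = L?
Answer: -4527385/6761261 ≈ -0.66961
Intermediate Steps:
(-4526718 + B(-667))/(2959915 - 1*(-3801346)) = (-4526718 - 667)/(2959915 - 1*(-3801346)) = -4527385/(2959915 + 3801346) = -4527385/6761261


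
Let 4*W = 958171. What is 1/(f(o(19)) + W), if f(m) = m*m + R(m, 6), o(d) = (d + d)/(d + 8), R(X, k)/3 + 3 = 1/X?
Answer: 55404/13271355727 ≈ 4.1747e-6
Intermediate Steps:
W = 958171/4 (W = (1/4)*958171 = 958171/4 ≈ 2.3954e+5)
R(X, k) = -9 + 3/X
o(d) = 2*d/(8 + d) (o(d) = (2*d)/(8 + d) = 2*d/(8 + d))
f(m) = -9 + m**2 + 3/m (f(m) = m*m + (-9 + 3/m) = m**2 + (-9 + 3/m) = -9 + m**2 + 3/m)
1/(f(o(19)) + W) = 1/((-9 + (2*19/(8 + 19))**2 + 3/((2*19/(8 + 19)))) + 958171/4) = 1/((-9 + (2*19/27)**2 + 3/((2*19/27))) + 958171/4) = 1/((-9 + (2*19*(1/27))**2 + 3/((2*19*(1/27)))) + 958171/4) = 1/((-9 + (38/27)**2 + 3/(38/27)) + 958171/4) = 1/((-9 + 1444/729 + 3*(27/38)) + 958171/4) = 1/((-9 + 1444/729 + 81/38) + 958171/4) = 1/(-135397/27702 + 958171/4) = 1/(13271355727/55404) = 55404/13271355727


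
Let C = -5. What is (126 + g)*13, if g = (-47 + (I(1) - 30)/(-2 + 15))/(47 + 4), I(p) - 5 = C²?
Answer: 82927/51 ≈ 1626.0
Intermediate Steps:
I(p) = 30 (I(p) = 5 + (-5)² = 5 + 25 = 30)
g = -47/51 (g = (-47 + (30 - 30)/(-2 + 15))/(47 + 4) = (-47 + 0/13)/51 = (-47 + 0*(1/13))*(1/51) = (-47 + 0)*(1/51) = -47*1/51 = -47/51 ≈ -0.92157)
(126 + g)*13 = (126 - 47/51)*13 = (6379/51)*13 = 82927/51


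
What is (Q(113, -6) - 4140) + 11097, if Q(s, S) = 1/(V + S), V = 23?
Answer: 118270/17 ≈ 6957.1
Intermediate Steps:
Q(s, S) = 1/(23 + S)
(Q(113, -6) - 4140) + 11097 = (1/(23 - 6) - 4140) + 11097 = (1/17 - 4140) + 11097 = -70379/17 + 11097 = 118270/17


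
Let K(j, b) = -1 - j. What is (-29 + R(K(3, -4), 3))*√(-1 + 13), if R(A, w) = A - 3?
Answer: -72*√3 ≈ -124.71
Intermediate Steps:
R(A, w) = -3 + A
(-29 + R(K(3, -4), 3))*√(-1 + 13) = (-29 + (-3 + (-1 - 1*3)))*√(-1 + 13) = (-29 + (-3 + (-1 - 3)))*√12 = (-29 + (-3 - 4))*(2*√3) = (-29 - 7)*(2*√3) = -72*√3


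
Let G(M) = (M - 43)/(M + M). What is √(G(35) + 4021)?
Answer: √4925585/35 ≈ 63.410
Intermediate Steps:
G(M) = (-43 + M)/(2*M) (G(M) = (-43 + M)/((2*M)) = (-43 + M)*(1/(2*M)) = (-43 + M)/(2*M))
√(G(35) + 4021) = √((½)*(-43 + 35)/35 + 4021) = √((½)*(1/35)*(-8) + 4021) = √(-4/35 + 4021) = √(140731/35) = √4925585/35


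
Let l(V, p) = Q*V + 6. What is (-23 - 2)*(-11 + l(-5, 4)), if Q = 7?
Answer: 1000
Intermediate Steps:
l(V, p) = 6 + 7*V (l(V, p) = 7*V + 6 = 6 + 7*V)
(-23 - 2)*(-11 + l(-5, 4)) = (-23 - 2)*(-11 + (6 + 7*(-5))) = -25*(-11 + (6 - 35)) = -25*(-11 - 29) = -25*(-40) = 1000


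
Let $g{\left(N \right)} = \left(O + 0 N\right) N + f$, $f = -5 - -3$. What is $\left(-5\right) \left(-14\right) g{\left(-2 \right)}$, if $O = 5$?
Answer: $-840$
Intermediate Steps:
$f = -2$ ($f = -5 + 3 = -2$)
$g{\left(N \right)} = -2 + 5 N$ ($g{\left(N \right)} = \left(5 + 0 N\right) N - 2 = \left(5 + 0\right) N - 2 = 5 N - 2 = -2 + 5 N$)
$\left(-5\right) \left(-14\right) g{\left(-2 \right)} = \left(-5\right) \left(-14\right) \left(-2 + 5 \left(-2\right)\right) = 70 \left(-2 - 10\right) = 70 \left(-12\right) = -840$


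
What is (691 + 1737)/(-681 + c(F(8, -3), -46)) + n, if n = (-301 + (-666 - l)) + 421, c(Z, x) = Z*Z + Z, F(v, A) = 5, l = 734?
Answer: -835708/651 ≈ -1283.7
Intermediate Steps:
c(Z, x) = Z + Z² (c(Z, x) = Z² + Z = Z + Z²)
n = -1280 (n = (-301 + (-666 - 1*734)) + 421 = (-301 + (-666 - 734)) + 421 = (-301 - 1400) + 421 = -1701 + 421 = -1280)
(691 + 1737)/(-681 + c(F(8, -3), -46)) + n = (691 + 1737)/(-681 + 5*(1 + 5)) - 1280 = 2428/(-681 + 5*6) - 1280 = 2428/(-681 + 30) - 1280 = 2428/(-651) - 1280 = 2428*(-1/651) - 1280 = -2428/651 - 1280 = -835708/651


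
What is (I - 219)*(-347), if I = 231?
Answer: -4164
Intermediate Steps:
(I - 219)*(-347) = (231 - 219)*(-347) = 12*(-347) = -4164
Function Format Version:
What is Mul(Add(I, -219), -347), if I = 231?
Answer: -4164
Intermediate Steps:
Mul(Add(I, -219), -347) = Mul(Add(231, -219), -347) = Mul(12, -347) = -4164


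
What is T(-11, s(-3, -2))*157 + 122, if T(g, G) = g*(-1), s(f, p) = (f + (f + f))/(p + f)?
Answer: 1849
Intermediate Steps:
s(f, p) = 3*f/(f + p) (s(f, p) = (f + 2*f)/(f + p) = (3*f)/(f + p) = 3*f/(f + p))
T(g, G) = -g
T(-11, s(-3, -2))*157 + 122 = -1*(-11)*157 + 122 = 11*157 + 122 = 1727 + 122 = 1849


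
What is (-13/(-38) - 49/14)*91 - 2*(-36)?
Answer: -4092/19 ≈ -215.37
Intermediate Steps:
(-13/(-38) - 49/14)*91 - 2*(-36) = (-13*(-1/38) - 49*1/14)*91 + 72 = (13/38 - 7/2)*91 + 72 = -60/19*91 + 72 = -5460/19 + 72 = -4092/19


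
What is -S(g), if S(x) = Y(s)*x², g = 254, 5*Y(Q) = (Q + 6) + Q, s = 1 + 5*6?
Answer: -4387088/5 ≈ -8.7742e+5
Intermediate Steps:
s = 31 (s = 1 + 30 = 31)
Y(Q) = 6/5 + 2*Q/5 (Y(Q) = ((Q + 6) + Q)/5 = ((6 + Q) + Q)/5 = (6 + 2*Q)/5 = 6/5 + 2*Q/5)
S(x) = 68*x²/5 (S(x) = (6/5 + (⅖)*31)*x² = (6/5 + 62/5)*x² = 68*x²/5)
-S(g) = -68*254²/5 = -68*64516/5 = -1*4387088/5 = -4387088/5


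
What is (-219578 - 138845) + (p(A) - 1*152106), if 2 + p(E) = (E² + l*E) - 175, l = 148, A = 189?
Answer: -447013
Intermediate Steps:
p(E) = -177 + E² + 148*E (p(E) = -2 + ((E² + 148*E) - 175) = -2 + (-175 + E² + 148*E) = -177 + E² + 148*E)
(-219578 - 138845) + (p(A) - 1*152106) = (-219578 - 138845) + ((-177 + 189² + 148*189) - 1*152106) = -358423 + ((-177 + 35721 + 27972) - 152106) = -358423 + (63516 - 152106) = -358423 - 88590 = -447013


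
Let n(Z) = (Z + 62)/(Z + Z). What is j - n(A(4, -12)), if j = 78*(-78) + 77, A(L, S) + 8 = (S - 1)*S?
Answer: -889141/148 ≈ -6007.7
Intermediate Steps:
A(L, S) = -8 + S*(-1 + S) (A(L, S) = -8 + (S - 1)*S = -8 + (-1 + S)*S = -8 + S*(-1 + S))
j = -6007 (j = -6084 + 77 = -6007)
n(Z) = (62 + Z)/(2*Z) (n(Z) = (62 + Z)/((2*Z)) = (62 + Z)*(1/(2*Z)) = (62 + Z)/(2*Z))
j - n(A(4, -12)) = -6007 - (62 + (-8 + (-12)² - 1*(-12)))/(2*(-8 + (-12)² - 1*(-12))) = -6007 - (62 + (-8 + 144 + 12))/(2*(-8 + 144 + 12)) = -6007 - (62 + 148)/(2*148) = -6007 - 210/(2*148) = -6007 - 1*105/148 = -6007 - 105/148 = -889141/148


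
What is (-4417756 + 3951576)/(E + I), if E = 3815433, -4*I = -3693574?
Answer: -932360/9477653 ≈ -0.098375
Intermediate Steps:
I = 1846787/2 (I = -¼*(-3693574) = 1846787/2 ≈ 9.2339e+5)
(-4417756 + 3951576)/(E + I) = (-4417756 + 3951576)/(3815433 + 1846787/2) = -466180/9477653/2 = -466180*2/9477653 = -932360/9477653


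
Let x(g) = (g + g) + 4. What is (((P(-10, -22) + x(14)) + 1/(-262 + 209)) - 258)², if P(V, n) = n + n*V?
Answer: 2205225/2809 ≈ 785.06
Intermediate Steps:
P(V, n) = n + V*n
x(g) = 4 + 2*g (x(g) = 2*g + 4 = 4 + 2*g)
(((P(-10, -22) + x(14)) + 1/(-262 + 209)) - 258)² = (((-22*(1 - 10) + (4 + 2*14)) + 1/(-262 + 209)) - 258)² = (((-22*(-9) + (4 + 28)) + 1/(-53)) - 258)² = (((198 + 32) - 1/53) - 258)² = ((230 - 1/53) - 258)² = (12189/53 - 258)² = (-1485/53)² = 2205225/2809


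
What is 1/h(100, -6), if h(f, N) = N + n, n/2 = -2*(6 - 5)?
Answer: -1/10 ≈ -0.10000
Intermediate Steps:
n = -4 (n = 2*(-2*(6 - 5)) = 2*(-2*1) = 2*(-2) = -4)
h(f, N) = -4 + N (h(f, N) = N - 4 = -4 + N)
1/h(100, -6) = 1/(-4 - 6) = 1/(-10) = -1/10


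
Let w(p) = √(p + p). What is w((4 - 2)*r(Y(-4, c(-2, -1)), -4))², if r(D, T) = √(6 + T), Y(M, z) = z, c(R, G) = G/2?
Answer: 4*√2 ≈ 5.6569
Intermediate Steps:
c(R, G) = G/2 (c(R, G) = G*(½) = G/2)
w(p) = √2*√p (w(p) = √(2*p) = √2*√p)
w((4 - 2)*r(Y(-4, c(-2, -1)), -4))² = (√2*√((4 - 2)*√(6 - 4)))² = (√2*√(2*√2))² = (√2*2^(¾))² = (2*2^(¼))² = 4*√2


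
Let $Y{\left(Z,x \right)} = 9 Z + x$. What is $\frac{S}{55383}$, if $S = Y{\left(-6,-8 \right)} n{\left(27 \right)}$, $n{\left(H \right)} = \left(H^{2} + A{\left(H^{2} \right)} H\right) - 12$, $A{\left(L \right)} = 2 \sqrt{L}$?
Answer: $- \frac{44950}{18461} \approx -2.4349$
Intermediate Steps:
$Y{\left(Z,x \right)} = x + 9 Z$
$n{\left(H \right)} = -12 + H^{2} + 2 H \sqrt{H^{2}}$ ($n{\left(H \right)} = \left(H^{2} + 2 \sqrt{H^{2}} H\right) - 12 = \left(H^{2} + 2 H \sqrt{H^{2}}\right) - 12 = -12 + H^{2} + 2 H \sqrt{H^{2}}$)
$S = -134850$ ($S = \left(-8 + 9 \left(-6\right)\right) \left(-12 + 27^{2} + 2 \cdot 27 \sqrt{27^{2}}\right) = \left(-8 - 54\right) \left(-12 + 729 + 2 \cdot 27 \sqrt{729}\right) = - 62 \left(-12 + 729 + 2 \cdot 27 \cdot 27\right) = - 62 \left(-12 + 729 + 1458\right) = \left(-62\right) 2175 = -134850$)
$\frac{S}{55383} = - \frac{134850}{55383} = \left(-134850\right) \frac{1}{55383} = - \frac{44950}{18461}$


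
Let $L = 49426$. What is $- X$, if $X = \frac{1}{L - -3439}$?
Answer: $- \frac{1}{52865} \approx -1.8916 \cdot 10^{-5}$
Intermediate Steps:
$X = \frac{1}{52865}$ ($X = \frac{1}{49426 - -3439} = \frac{1}{49426 + \left(3465 - 26\right)} = \frac{1}{49426 + 3439} = \frac{1}{52865} \approx 1.8916 \cdot 10^{-5}$)
$- X = \left(-1\right) \frac{1}{52865} = - \frac{1}{52865}$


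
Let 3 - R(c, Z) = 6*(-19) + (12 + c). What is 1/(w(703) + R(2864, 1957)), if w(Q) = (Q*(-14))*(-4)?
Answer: 1/36609 ≈ 2.7316e-5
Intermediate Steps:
w(Q) = 56*Q (w(Q) = -14*Q*(-4) = 56*Q)
R(c, Z) = 105 - c (R(c, Z) = 3 - (6*(-19) + (12 + c)) = 3 - (-114 + (12 + c)) = 3 - (-102 + c) = 3 + (102 - c) = 105 - c)
1/(w(703) + R(2864, 1957)) = 1/(56*703 + (105 - 1*2864)) = 1/(39368 + (105 - 2864)) = 1/(39368 - 2759) = 1/36609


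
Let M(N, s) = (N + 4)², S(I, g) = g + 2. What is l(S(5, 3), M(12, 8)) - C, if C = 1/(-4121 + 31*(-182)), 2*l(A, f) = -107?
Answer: -1044639/19526 ≈ -53.500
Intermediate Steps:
S(I, g) = 2 + g
M(N, s) = (4 + N)²
l(A, f) = -107/2 (l(A, f) = (½)*(-107) = -107/2)
C = -1/9763 (C = 1/(-4121 - 5642) = 1/(-9763) = -1/9763 ≈ -0.00010243)
l(S(5, 3), M(12, 8)) - C = -107/2 - 1*(-1/9763) = -107/2 + 1/9763 = -1044639/19526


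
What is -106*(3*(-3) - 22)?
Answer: 3286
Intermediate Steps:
-106*(3*(-3) - 22) = -106*(-9 - 22) = -106*(-31) = 3286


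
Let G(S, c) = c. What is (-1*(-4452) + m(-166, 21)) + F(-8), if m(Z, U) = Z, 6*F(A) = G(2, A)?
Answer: 12854/3 ≈ 4284.7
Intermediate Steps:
F(A) = A/6
(-1*(-4452) + m(-166, 21)) + F(-8) = (-1*(-4452) - 166) + (⅙)*(-8) = (4452 - 166) - 4/3 = 4286 - 4/3 = 12854/3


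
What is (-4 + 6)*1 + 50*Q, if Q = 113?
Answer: 5652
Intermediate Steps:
(-4 + 6)*1 + 50*Q = (-4 + 6)*1 + 50*113 = 2*1 + 5650 = 2 + 5650 = 5652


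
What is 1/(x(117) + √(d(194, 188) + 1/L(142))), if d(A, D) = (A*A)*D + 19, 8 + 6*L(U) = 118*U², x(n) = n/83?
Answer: -296228328/1486897979435645 + 151558*√20690528978693886/57989021197990155 ≈ 0.00037574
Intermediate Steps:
x(n) = n/83 (x(n) = n*(1/83) = n/83)
L(U) = -4/3 + 59*U²/3 (L(U) = -4/3 + (118*U²)/6 = -4/3 + 59*U²/3)
d(A, D) = 19 + D*A² (d(A, D) = A²*D + 19 = D*A² + 19 = 19 + D*A²)
1/(x(117) + √(d(194, 188) + 1/L(142))) = 1/((1/83)*117 + √((19 + 188*194²) + 1/(-4/3 + (59/3)*142²))) = 1/(117/83 + √((19 + 188*37636) + 1/(-4/3 + (59/3)*20164))) = 1/(117/83 + √((19 + 7075568) + 1/(-4/3 + 1189676/3))) = 1/(117/83 + √(7075587 + 1/(1189672/3))) = 1/(117/83 + √(7075587 + 3/1189672)) = 1/(117/83 + √(8417627737467/1189672)) = 1/(117/83 + √20690528978693886/54076)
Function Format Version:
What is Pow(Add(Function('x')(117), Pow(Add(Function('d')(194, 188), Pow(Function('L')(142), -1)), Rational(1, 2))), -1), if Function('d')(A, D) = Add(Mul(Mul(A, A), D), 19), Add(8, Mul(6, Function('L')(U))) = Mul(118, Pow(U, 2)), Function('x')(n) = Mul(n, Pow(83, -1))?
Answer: Add(Rational(-296228328, 1486897979435645), Mul(Rational(151558, 57989021197990155), Pow(20690528978693886, Rational(1, 2)))) ≈ 0.00037574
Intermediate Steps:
Function('x')(n) = Mul(Rational(1, 83), n) (Function('x')(n) = Mul(n, Rational(1, 83)) = Mul(Rational(1, 83), n))
Function('L')(U) = Add(Rational(-4, 3), Mul(Rational(59, 3), Pow(U, 2))) (Function('L')(U) = Add(Rational(-4, 3), Mul(Rational(1, 6), Mul(118, Pow(U, 2)))) = Add(Rational(-4, 3), Mul(Rational(59, 3), Pow(U, 2))))
Function('d')(A, D) = Add(19, Mul(D, Pow(A, 2))) (Function('d')(A, D) = Add(Mul(Pow(A, 2), D), 19) = Add(Mul(D, Pow(A, 2)), 19) = Add(19, Mul(D, Pow(A, 2))))
Pow(Add(Function('x')(117), Pow(Add(Function('d')(194, 188), Pow(Function('L')(142), -1)), Rational(1, 2))), -1) = Pow(Add(Mul(Rational(1, 83), 117), Pow(Add(Add(19, Mul(188, Pow(194, 2))), Pow(Add(Rational(-4, 3), Mul(Rational(59, 3), Pow(142, 2))), -1)), Rational(1, 2))), -1) = Pow(Add(Rational(117, 83), Pow(Add(Add(19, Mul(188, 37636)), Pow(Add(Rational(-4, 3), Mul(Rational(59, 3), 20164)), -1)), Rational(1, 2))), -1) = Pow(Add(Rational(117, 83), Pow(Add(Add(19, 7075568), Pow(Add(Rational(-4, 3), Rational(1189676, 3)), -1)), Rational(1, 2))), -1) = Pow(Add(Rational(117, 83), Pow(Add(7075587, Pow(Rational(1189672, 3), -1)), Rational(1, 2))), -1) = Pow(Add(Rational(117, 83), Pow(Add(7075587, Rational(3, 1189672)), Rational(1, 2))), -1) = Pow(Add(Rational(117, 83), Pow(Rational(8417627737467, 1189672), Rational(1, 2))), -1) = Pow(Add(Rational(117, 83), Mul(Rational(1, 54076), Pow(20690528978693886, Rational(1, 2)))), -1)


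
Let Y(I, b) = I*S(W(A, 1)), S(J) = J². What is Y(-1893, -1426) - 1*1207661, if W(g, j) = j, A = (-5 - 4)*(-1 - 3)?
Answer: -1209554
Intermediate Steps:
A = 36 (A = -9*(-4) = 36)
Y(I, b) = I (Y(I, b) = I*1² = I*1 = I)
Y(-1893, -1426) - 1*1207661 = -1893 - 1*1207661 = -1893 - 1207661 = -1209554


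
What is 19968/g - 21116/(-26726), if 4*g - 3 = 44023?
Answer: 766078022/294159719 ≈ 2.6043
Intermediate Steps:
g = 22013/2 (g = 3/4 + (1/4)*44023 = 3/4 + 44023/4 = 22013/2 ≈ 11007.)
19968/g - 21116/(-26726) = 19968/(22013/2) - 21116/(-26726) = 19968*(2/22013) - 21116*(-1/26726) = 39936/22013 + 10558/13363 = 766078022/294159719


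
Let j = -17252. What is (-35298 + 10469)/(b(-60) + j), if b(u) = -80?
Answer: 3547/2476 ≈ 1.4326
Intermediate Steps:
(-35298 + 10469)/(b(-60) + j) = (-35298 + 10469)/(-80 - 17252) = -24829/(-17332) = -24829*(-1/17332) = 3547/2476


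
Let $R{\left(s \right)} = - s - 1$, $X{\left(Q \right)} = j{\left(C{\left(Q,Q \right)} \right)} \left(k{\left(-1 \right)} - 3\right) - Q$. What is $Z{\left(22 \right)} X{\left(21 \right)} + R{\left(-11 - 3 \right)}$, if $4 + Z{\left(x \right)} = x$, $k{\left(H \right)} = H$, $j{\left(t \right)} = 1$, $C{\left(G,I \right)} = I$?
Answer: $-437$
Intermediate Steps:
$Z{\left(x \right)} = -4 + x$
$X{\left(Q \right)} = -4 - Q$ ($X{\left(Q \right)} = 1 \left(-1 - 3\right) - Q = 1 \left(-4\right) - Q = -4 - Q$)
$R{\left(s \right)} = -1 - s$
$Z{\left(22 \right)} X{\left(21 \right)} + R{\left(-11 - 3 \right)} = \left(-4 + 22\right) \left(-4 - 21\right) - \left(-10 - 3\right) = 18 \left(-4 - 21\right) - -13 = 18 \left(-25\right) - -13 = -450 + \left(-1 + 14\right) = -450 + 13 = -437$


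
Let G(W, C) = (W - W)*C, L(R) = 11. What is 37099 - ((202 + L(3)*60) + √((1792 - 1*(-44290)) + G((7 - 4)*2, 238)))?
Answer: 36237 - √46082 ≈ 36022.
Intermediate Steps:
G(W, C) = 0 (G(W, C) = 0*C = 0)
37099 - ((202 + L(3)*60) + √((1792 - 1*(-44290)) + G((7 - 4)*2, 238))) = 37099 - ((202 + 11*60) + √((1792 - 1*(-44290)) + 0)) = 37099 - ((202 + 660) + √((1792 + 44290) + 0)) = 37099 - (862 + √(46082 + 0)) = 37099 - (862 + √46082) = 37099 + (-862 - √46082) = 36237 - √46082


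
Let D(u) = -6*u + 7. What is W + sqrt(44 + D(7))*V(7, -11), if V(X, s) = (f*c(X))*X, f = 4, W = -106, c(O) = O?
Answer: 482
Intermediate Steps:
V(X, s) = 4*X**2 (V(X, s) = (4*X)*X = 4*X**2)
D(u) = 7 - 6*u
W + sqrt(44 + D(7))*V(7, -11) = -106 + sqrt(44 + (7 - 6*7))*(4*7**2) = -106 + sqrt(44 + (7 - 42))*(4*49) = -106 + sqrt(44 - 35)*196 = -106 + sqrt(9)*196 = -106 + 3*196 = -106 + 588 = 482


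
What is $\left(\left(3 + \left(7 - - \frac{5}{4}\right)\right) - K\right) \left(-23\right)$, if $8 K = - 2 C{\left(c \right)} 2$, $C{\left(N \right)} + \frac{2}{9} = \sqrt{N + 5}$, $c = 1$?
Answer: $- \frac{9223}{36} - \frac{23 \sqrt{6}}{2} \approx -284.36$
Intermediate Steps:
$C{\left(N \right)} = - \frac{2}{9} + \sqrt{5 + N}$ ($C{\left(N \right)} = - \frac{2}{9} + \sqrt{N + 5} = - \frac{2}{9} + \sqrt{5 + N}$)
$K = \frac{1}{9} - \frac{\sqrt{6}}{2}$ ($K = \frac{- 2 \left(- \frac{2}{9} + \sqrt{5 + 1}\right) 2}{8} = \frac{- 2 \left(- \frac{2}{9} + \sqrt{6}\right) 2}{8} = \frac{\left(\frac{4}{9} - 2 \sqrt{6}\right) 2}{8} = \frac{\frac{8}{9} - 4 \sqrt{6}}{8} = \frac{1}{9} - \frac{\sqrt{6}}{2} \approx -1.1136$)
$\left(\left(3 + \left(7 - - \frac{5}{4}\right)\right) - K\right) \left(-23\right) = \left(\left(3 + \left(7 - - \frac{5}{4}\right)\right) - \left(\frac{1}{9} - \frac{\sqrt{6}}{2}\right)\right) \left(-23\right) = \left(\left(3 + \left(7 + \frac{5}{4}\right)\right) - \left(\frac{1}{9} - \frac{\sqrt{6}}{2}\right)\right) \left(-23\right) = \left(\left(3 + \frac{33}{4}\right) - \left(\frac{1}{9} - \frac{\sqrt{6}}{2}\right)\right) \left(-23\right) = \left(\frac{45}{4} - \left(\frac{1}{9} - \frac{\sqrt{6}}{2}\right)\right) \left(-23\right) = \left(\frac{401}{36} + \frac{\sqrt{6}}{2}\right) \left(-23\right) = - \frac{9223}{36} - \frac{23 \sqrt{6}}{2}$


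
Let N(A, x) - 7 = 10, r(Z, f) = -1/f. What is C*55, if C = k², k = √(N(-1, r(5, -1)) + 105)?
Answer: 6710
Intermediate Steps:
N(A, x) = 17 (N(A, x) = 7 + 10 = 17)
k = √122 (k = √(17 + 105) = √122 ≈ 11.045)
C = 122 (C = (√122)² = 122)
C*55 = 122*55 = 6710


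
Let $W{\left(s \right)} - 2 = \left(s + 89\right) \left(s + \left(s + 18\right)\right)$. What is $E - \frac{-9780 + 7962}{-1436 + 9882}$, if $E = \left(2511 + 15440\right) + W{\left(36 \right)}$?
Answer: $\frac{123325178}{4223} \approx 29203.0$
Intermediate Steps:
$W{\left(s \right)} = 2 + \left(18 + 2 s\right) \left(89 + s\right)$ ($W{\left(s \right)} = 2 + \left(s + 89\right) \left(s + \left(s + 18\right)\right) = 2 + \left(89 + s\right) \left(s + \left(18 + s\right)\right) = 2 + \left(89 + s\right) \left(18 + 2 s\right) = 2 + \left(18 + 2 s\right) \left(89 + s\right)$)
$E = 29203$ ($E = \left(2511 + 15440\right) + \left(1604 + 2 \cdot 36^{2} + 196 \cdot 36\right) = 17951 + \left(1604 + 2 \cdot 1296 + 7056\right) = 17951 + \left(1604 + 2592 + 7056\right) = 17951 + 11252 = 29203$)
$E - \frac{-9780 + 7962}{-1436 + 9882} = 29203 - \frac{-9780 + 7962}{-1436 + 9882} = 29203 - - \frac{1818}{8446} = 29203 - \left(-1818\right) \frac{1}{8446} = 29203 - - \frac{909}{4223} = 29203 + \frac{909}{4223} = \frac{123325178}{4223}$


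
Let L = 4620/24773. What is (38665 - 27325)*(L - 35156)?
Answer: -1410882248160/3539 ≈ -3.9867e+8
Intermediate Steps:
L = 660/3539 (L = 4620*(1/24773) = 660/3539 ≈ 0.18649)
(38665 - 27325)*(L - 35156) = (38665 - 27325)*(660/3539 - 35156) = 11340*(-124416424/3539) = -1410882248160/3539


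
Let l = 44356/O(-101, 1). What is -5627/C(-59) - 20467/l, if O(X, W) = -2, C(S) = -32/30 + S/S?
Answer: 1871954557/22178 ≈ 84406.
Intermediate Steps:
C(S) = -1/15 (C(S) = -32*1/30 + 1 = -16/15 + 1 = -1/15)
l = -22178 (l = 44356/(-2) = 44356*(-1/2) = -22178)
-5627/C(-59) - 20467/l = -5627/(-1/15) - 20467/(-22178) = -5627*(-15) - 20467*(-1/22178) = 84405 + 20467/22178 = 1871954557/22178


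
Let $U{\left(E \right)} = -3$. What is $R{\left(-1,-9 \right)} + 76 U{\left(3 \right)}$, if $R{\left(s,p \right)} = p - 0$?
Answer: $-237$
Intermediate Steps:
$R{\left(s,p \right)} = p$ ($R{\left(s,p \right)} = p + 0 = p$)
$R{\left(-1,-9 \right)} + 76 U{\left(3 \right)} = -9 + 76 \left(-3\right) = -9 - 228 = -237$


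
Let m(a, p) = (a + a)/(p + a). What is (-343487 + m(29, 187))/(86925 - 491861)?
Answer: 37096567/43733088 ≈ 0.84825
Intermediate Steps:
m(a, p) = 2*a/(a + p) (m(a, p) = (2*a)/(a + p) = 2*a/(a + p))
(-343487 + m(29, 187))/(86925 - 491861) = (-343487 + 2*29/(29 + 187))/(86925 - 491861) = (-343487 + 2*29/216)/(-404936) = (-343487 + 2*29*(1/216))*(-1/404936) = (-343487 + 29/108)*(-1/404936) = -37096567/108*(-1/404936) = 37096567/43733088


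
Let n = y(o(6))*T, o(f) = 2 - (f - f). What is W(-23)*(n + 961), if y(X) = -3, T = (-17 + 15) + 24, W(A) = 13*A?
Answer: -267605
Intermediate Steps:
o(f) = 2 (o(f) = 2 - 1*0 = 2 + 0 = 2)
T = 22 (T = -2 + 24 = 22)
n = -66 (n = -3*22 = -66)
W(-23)*(n + 961) = (13*(-23))*(-66 + 961) = -299*895 = -267605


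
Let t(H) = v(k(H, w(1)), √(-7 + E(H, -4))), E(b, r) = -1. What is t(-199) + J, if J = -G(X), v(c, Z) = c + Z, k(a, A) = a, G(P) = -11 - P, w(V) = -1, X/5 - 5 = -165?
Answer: -988 + 2*I*√2 ≈ -988.0 + 2.8284*I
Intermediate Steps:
X = -800 (X = 25 + 5*(-165) = 25 - 825 = -800)
v(c, Z) = Z + c
t(H) = H + 2*I*√2 (t(H) = √(-7 - 1) + H = √(-8) + H = 2*I*√2 + H = H + 2*I*√2)
J = -789 (J = -(-11 - 1*(-800)) = -(-11 + 800) = -1*789 = -789)
t(-199) + J = (-199 + 2*I*√2) - 789 = -988 + 2*I*√2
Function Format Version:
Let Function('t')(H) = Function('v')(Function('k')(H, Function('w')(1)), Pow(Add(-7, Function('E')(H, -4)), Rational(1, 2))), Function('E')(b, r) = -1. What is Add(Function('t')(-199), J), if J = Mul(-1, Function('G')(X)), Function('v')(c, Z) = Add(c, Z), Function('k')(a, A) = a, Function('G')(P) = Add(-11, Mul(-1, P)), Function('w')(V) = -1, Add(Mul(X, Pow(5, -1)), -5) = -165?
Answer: Add(-988, Mul(2, I, Pow(2, Rational(1, 2)))) ≈ Add(-988.00, Mul(2.8284, I))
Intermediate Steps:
X = -800 (X = Add(25, Mul(5, -165)) = Add(25, -825) = -800)
Function('v')(c, Z) = Add(Z, c)
Function('t')(H) = Add(H, Mul(2, I, Pow(2, Rational(1, 2)))) (Function('t')(H) = Add(Pow(Add(-7, -1), Rational(1, 2)), H) = Add(Pow(-8, Rational(1, 2)), H) = Add(Mul(2, I, Pow(2, Rational(1, 2))), H) = Add(H, Mul(2, I, Pow(2, Rational(1, 2)))))
J = -789 (J = Mul(-1, Add(-11, Mul(-1, -800))) = Mul(-1, Add(-11, 800)) = Mul(-1, 789) = -789)
Add(Function('t')(-199), J) = Add(Add(-199, Mul(2, I, Pow(2, Rational(1, 2)))), -789) = Add(-988, Mul(2, I, Pow(2, Rational(1, 2))))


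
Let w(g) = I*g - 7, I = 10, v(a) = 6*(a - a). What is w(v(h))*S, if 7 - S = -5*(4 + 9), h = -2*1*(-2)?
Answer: -504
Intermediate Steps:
h = 4 (h = -2*(-2) = 4)
v(a) = 0 (v(a) = 6*0 = 0)
w(g) = -7 + 10*g (w(g) = 10*g - 7 = -7 + 10*g)
S = 72 (S = 7 - (-5)*(4 + 9) = 7 - (-5)*13 = 7 - 1*(-65) = 7 + 65 = 72)
w(v(h))*S = (-7 + 10*0)*72 = (-7 + 0)*72 = -7*72 = -504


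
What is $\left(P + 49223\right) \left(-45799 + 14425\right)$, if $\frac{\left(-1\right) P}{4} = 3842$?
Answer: $-1062166770$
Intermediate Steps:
$P = -15368$ ($P = \left(-4\right) 3842 = -15368$)
$\left(P + 49223\right) \left(-45799 + 14425\right) = \left(-15368 + 49223\right) \left(-45799 + 14425\right) = 33855 \left(-31374\right) = -1062166770$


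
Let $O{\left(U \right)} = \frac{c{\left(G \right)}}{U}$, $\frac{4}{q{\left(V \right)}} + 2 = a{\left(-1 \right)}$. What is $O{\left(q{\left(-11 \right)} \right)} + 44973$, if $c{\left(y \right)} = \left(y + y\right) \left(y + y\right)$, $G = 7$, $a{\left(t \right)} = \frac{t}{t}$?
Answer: $44924$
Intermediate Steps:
$a{\left(t \right)} = 1$
$c{\left(y \right)} = 4 y^{2}$ ($c{\left(y \right)} = 2 y 2 y = 4 y^{2}$)
$q{\left(V \right)} = -4$ ($q{\left(V \right)} = \frac{4}{-2 + 1} = \frac{4}{-1} = 4 \left(-1\right) = -4$)
$O{\left(U \right)} = \frac{196}{U}$ ($O{\left(U \right)} = \frac{4 \cdot 7^{2}}{U} = \frac{4 \cdot 49}{U} = \frac{196}{U}$)
$O{\left(q{\left(-11 \right)} \right)} + 44973 = \frac{196}{-4} + 44973 = 196 \left(- \frac{1}{4}\right) + 44973 = -49 + 44973 = 44924$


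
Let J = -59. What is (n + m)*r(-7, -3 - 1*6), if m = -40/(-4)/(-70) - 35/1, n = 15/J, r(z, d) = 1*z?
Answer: 14619/59 ≈ 247.78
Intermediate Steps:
r(z, d) = z
n = -15/59 (n = 15/(-59) = 15*(-1/59) = -15/59 ≈ -0.25424)
m = -246/7 (m = -40*(-¼)*(-1/70) - 35*1 = 10*(-1/70) - 35 = -⅐ - 35 = -246/7 ≈ -35.143)
(n + m)*r(-7, -3 - 1*6) = (-15/59 - 246/7)*(-7) = -14619/413*(-7) = 14619/59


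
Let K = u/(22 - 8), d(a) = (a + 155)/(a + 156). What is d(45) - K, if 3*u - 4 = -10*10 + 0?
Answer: 4616/1407 ≈ 3.2807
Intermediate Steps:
u = -32 (u = 4/3 + (-10*10 + 0)/3 = 4/3 + (-100 + 0)/3 = 4/3 + (⅓)*(-100) = 4/3 - 100/3 = -32)
d(a) = (155 + a)/(156 + a)
K = -16/7 (K = -32/(22 - 8) = -32/14 = -32*1/14 = -16/7 ≈ -2.2857)
d(45) - K = (155 + 45)/(156 + 45) - 1*(-16/7) = 200/201 + 16/7 = 4616/1407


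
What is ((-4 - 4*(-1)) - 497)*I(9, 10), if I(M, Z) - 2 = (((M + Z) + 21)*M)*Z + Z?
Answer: -1795164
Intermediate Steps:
I(M, Z) = 2 + Z + M*Z*(21 + M + Z) (I(M, Z) = 2 + ((((M + Z) + 21)*M)*Z + Z) = 2 + (((21 + M + Z)*M)*Z + Z) = 2 + ((M*(21 + M + Z))*Z + Z) = 2 + (M*Z*(21 + M + Z) + Z) = 2 + (Z + M*Z*(21 + M + Z)) = 2 + Z + M*Z*(21 + M + Z))
((-4 - 4*(-1)) - 497)*I(9, 10) = ((-4 - 4*(-1)) - 497)*(2 + 10 + 9*10**2 + 10*9**2 + 21*9*10) = ((-4 + 4) - 497)*(2 + 10 + 9*100 + 10*81 + 1890) = (0 - 497)*(2 + 10 + 900 + 810 + 1890) = -497*3612 = -1795164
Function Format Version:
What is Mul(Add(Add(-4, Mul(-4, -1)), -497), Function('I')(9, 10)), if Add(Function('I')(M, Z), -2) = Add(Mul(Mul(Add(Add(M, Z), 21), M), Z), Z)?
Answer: -1795164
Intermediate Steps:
Function('I')(M, Z) = Add(2, Z, Mul(M, Z, Add(21, M, Z))) (Function('I')(M, Z) = Add(2, Add(Mul(Mul(Add(Add(M, Z), 21), M), Z), Z)) = Add(2, Add(Mul(Mul(Add(21, M, Z), M), Z), Z)) = Add(2, Add(Mul(Mul(M, Add(21, M, Z)), Z), Z)) = Add(2, Add(Mul(M, Z, Add(21, M, Z)), Z)) = Add(2, Add(Z, Mul(M, Z, Add(21, M, Z)))) = Add(2, Z, Mul(M, Z, Add(21, M, Z))))
Mul(Add(Add(-4, Mul(-4, -1)), -497), Function('I')(9, 10)) = Mul(Add(Add(-4, Mul(-4, -1)), -497), Add(2, 10, Mul(9, Pow(10, 2)), Mul(10, Pow(9, 2)), Mul(21, 9, 10))) = Mul(Add(Add(-4, 4), -497), Add(2, 10, Mul(9, 100), Mul(10, 81), 1890)) = Mul(Add(0, -497), Add(2, 10, 900, 810, 1890)) = Mul(-497, 3612) = -1795164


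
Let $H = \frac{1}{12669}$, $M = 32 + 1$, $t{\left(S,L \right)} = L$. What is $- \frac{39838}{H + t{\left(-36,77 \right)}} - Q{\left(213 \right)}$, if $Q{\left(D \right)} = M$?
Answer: $- \frac{268449792}{487757} \approx -550.38$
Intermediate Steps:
$M = 33$
$Q{\left(D \right)} = 33$
$H = \frac{1}{12669} \approx 7.8933 \cdot 10^{-5}$
$- \frac{39838}{H + t{\left(-36,77 \right)}} - Q{\left(213 \right)} = - \frac{39838}{\frac{1}{12669} + 77} - 33 = - \frac{39838}{\frac{975514}{12669}} - 33 = \left(-39838\right) \frac{12669}{975514} - 33 = - \frac{252353811}{487757} - 33 = - \frac{268449792}{487757}$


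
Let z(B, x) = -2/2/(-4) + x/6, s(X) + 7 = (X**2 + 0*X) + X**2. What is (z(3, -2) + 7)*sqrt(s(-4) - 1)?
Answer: 83*sqrt(6)/6 ≈ 33.885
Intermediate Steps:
s(X) = -7 + 2*X**2 (s(X) = -7 + ((X**2 + 0*X) + X**2) = -7 + ((X**2 + 0) + X**2) = -7 + (X**2 + X**2) = -7 + 2*X**2)
z(B, x) = 1/4 + x/6 (z(B, x) = -2*1/2*(-1/4) + x*(1/6) = -1*(-1/4) + x/6 = 1/4 + x/6)
(z(3, -2) + 7)*sqrt(s(-4) - 1) = ((1/4 + (1/6)*(-2)) + 7)*sqrt((-7 + 2*(-4)**2) - 1) = ((1/4 - 1/3) + 7)*sqrt((-7 + 2*16) - 1) = (-1/12 + 7)*sqrt((-7 + 32) - 1) = 83*sqrt(25 - 1)/12 = 83*sqrt(24)/12 = 83*(2*sqrt(6))/12 = 83*sqrt(6)/6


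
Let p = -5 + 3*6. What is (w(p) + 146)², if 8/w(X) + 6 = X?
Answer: 1060900/49 ≈ 21651.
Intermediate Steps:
p = 13 (p = -5 + 18 = 13)
w(X) = 8/(-6 + X)
(w(p) + 146)² = (8/(-6 + 13) + 146)² = (8/7 + 146)² = (1030/7)² = 1060900/49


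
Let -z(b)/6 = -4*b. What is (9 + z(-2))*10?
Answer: -390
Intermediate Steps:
z(b) = 24*b (z(b) = -(-24)*b = 24*b)
(9 + z(-2))*10 = (9 + 24*(-2))*10 = (9 - 48)*10 = -39*10 = -390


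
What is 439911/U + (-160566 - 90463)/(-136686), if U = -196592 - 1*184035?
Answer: 1864144223/2738230638 ≈ 0.68078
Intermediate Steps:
U = -380627 (U = -196592 - 184035 = -380627)
439911/U + (-160566 - 90463)/(-136686) = 439911/(-380627) + (-160566 - 90463)/(-136686) = 439911*(-1/380627) - 251029*(-1/136686) = -439911/380627 + 251029/136686 = 1864144223/2738230638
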